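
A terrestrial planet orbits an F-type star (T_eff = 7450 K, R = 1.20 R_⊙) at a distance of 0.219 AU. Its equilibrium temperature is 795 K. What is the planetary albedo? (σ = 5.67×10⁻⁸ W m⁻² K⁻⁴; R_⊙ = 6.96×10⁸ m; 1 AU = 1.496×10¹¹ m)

A ≈ 0.20

R_⋆ = 1.20 × 6.96×10⁸ = 8.35×10⁸ m.
d = 0.219 AU = 3.28×10¹⁰ m.
L = 4πR_⋆²σT_⋆⁴ = 4π(8.35×10⁸)² × 5.67×10⁻⁸ × (7450)⁴ = 1.53×10²⁷ W.
S = L/(4πd²) = 1.14×10⁵ W m⁻².
From T_eq⁴ = S(1−A)/(4σ): 1−A = 4σT_eq⁴/S.
1−A = 4 × 5.67×10⁻⁸ × (795)⁴ / 1.14×10⁵ = 0.798.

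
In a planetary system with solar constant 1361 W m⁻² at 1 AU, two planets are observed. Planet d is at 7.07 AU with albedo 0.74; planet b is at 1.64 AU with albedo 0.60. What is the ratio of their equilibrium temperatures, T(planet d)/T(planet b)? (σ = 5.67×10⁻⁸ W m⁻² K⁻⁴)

T_eq = [S₀(1−A)/(4σd²)]^(1/4), so T ∝ (1−A)^(1/4) / √d.
T₁ = [1361×0.26/(4×5.67×10⁻⁸×7.07²)]^(1/4) = 74.75 K.
T₂ = [1361×0.40/(4×5.67×10⁻⁸×1.64²)]^(1/4) = 172.84 K.

T₁/T₂ ≈ 0.432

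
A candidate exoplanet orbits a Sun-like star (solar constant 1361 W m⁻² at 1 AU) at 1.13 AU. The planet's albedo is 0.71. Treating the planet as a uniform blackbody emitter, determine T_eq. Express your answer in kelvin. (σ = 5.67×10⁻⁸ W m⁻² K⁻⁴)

Flux at 1.13 AU: S = 1361/1.13² = 1070 W m⁻².
Energy balance: absorbed = emitted ⇒ πR²·S(1−A) = 4πR²·σT_eq⁴, so T_eq⁴ = S(1−A)/(4σ).
T_eq = [1070 × 0.29 / (4 × 5.67×10⁻⁸)]^(1/4) = (1.36×10⁹)^(1/4) = 192 K.

T_eq ≈ 192 K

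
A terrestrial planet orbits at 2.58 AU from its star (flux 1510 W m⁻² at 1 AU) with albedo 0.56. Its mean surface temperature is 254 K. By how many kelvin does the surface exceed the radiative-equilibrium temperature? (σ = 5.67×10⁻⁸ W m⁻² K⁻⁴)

ΔT ≈ 109.2 K

S = 1510/2.58² = 226.8 W m⁻².
T_eq = [S(1−A)/(4σ)]^(1/4) = [226.8×0.44/(4×5.67×10⁻⁸)]^(1/4) = 144.8 K.
ΔT = T_surf − T_eq = 254 − 144.8.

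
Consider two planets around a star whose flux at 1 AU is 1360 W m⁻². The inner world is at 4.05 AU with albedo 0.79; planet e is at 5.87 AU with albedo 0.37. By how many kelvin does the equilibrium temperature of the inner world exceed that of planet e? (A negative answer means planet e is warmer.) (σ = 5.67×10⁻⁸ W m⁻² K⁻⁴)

T_eq = [S₀(1−A)/(4σd²)]^(1/4), so T ∝ (1−A)^(1/4) / √d.
T₁ = [1360×0.21/(4×5.67×10⁻⁸×4.05²)]^(1/4) = 93.61 K.
T₂ = [1360×0.63/(4×5.67×10⁻⁸×5.87²)]^(1/4) = 102.33 K.

ΔT ≈ -8.7 K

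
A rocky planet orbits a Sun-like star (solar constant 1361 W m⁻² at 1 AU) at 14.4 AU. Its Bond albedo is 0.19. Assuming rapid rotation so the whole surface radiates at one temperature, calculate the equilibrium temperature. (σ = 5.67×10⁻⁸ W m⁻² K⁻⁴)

T_eq ≈ 69.6 K

Flux at 14.4 AU: S = 1361/14.4² = 6.56 W m⁻².
Energy balance: absorbed = emitted ⇒ πR²·S(1−A) = 4πR²·σT_eq⁴, so T_eq⁴ = S(1−A)/(4σ).
T_eq = [6.56 × 0.81 / (4 × 5.67×10⁻⁸)]^(1/4) = (2.34×10⁷)^(1/4) = 69.6 K.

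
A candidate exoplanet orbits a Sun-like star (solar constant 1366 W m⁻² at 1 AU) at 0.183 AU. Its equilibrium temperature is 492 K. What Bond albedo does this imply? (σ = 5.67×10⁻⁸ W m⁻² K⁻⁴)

Flux at 0.183 AU: S = 1366/0.183² = 4.08×10⁴ W m⁻².
From T_eq⁴ = S(1−A)/(4σ): 1−A = 4σT_eq⁴/S.
1−A = 4 × 5.67×10⁻⁸ × (492)⁴ / 4.08×10⁴ = 0.326.

A ≈ 0.67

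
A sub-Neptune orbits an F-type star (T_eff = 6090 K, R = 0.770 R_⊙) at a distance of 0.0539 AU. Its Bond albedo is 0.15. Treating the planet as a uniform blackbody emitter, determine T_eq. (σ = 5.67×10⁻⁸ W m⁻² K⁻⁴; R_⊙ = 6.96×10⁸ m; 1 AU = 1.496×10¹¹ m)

T_eq ≈ 1070 K

R_⋆ = 0.770 × 6.96×10⁸ = 5.36×10⁸ m.
d = 0.0539 AU = 8.06×10⁹ m.
L = 4πR_⋆²σT_⋆⁴ = 4π(5.36×10⁸)² × 5.67×10⁻⁸ × (6090)⁴ = 2.81×10²⁶ W.
S = L/(4πd²) = 3.45×10⁵ W m⁻².
Energy balance: absorbed = emitted ⇒ πR²·S(1−A) = 4πR²·σT_eq⁴, so T_eq⁴ = S(1−A)/(4σ).
T_eq = [3.45×10⁵ × 0.85 / (4 × 5.67×10⁻⁸)]^(1/4) = (1.29×10¹²)^(1/4) = 1070 K.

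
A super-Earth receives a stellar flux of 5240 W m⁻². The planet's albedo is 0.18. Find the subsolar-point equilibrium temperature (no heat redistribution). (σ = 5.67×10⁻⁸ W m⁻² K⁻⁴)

T_ss ≈ 525 K

At the subsolar point the surface absorbs S(1−A) and emits σT⁴ per unit area — no factor of 4, since only the local patch is in balance.
T = [5240 × 0.82 / 5.67×10⁻⁸]^(1/4) = (7.58×10¹⁰)^(1/4) = 525 K.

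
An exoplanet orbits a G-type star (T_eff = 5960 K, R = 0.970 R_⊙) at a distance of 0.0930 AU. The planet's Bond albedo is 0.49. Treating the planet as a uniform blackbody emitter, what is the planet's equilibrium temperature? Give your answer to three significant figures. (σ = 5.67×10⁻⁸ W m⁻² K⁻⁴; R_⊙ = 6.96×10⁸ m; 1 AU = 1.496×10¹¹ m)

T_eq ≈ 785 K

R_⋆ = 0.970 × 6.96×10⁸ = 6.75×10⁸ m.
d = 0.0930 AU = 1.39×10¹⁰ m.
L = 4πR_⋆²σT_⋆⁴ = 4π(6.75×10⁸)² × 5.67×10⁻⁸ × (5960)⁴ = 4.10×10²⁶ W.
S = L/(4πd²) = 1.68×10⁵ W m⁻².
Energy balance: absorbed = emitted ⇒ πR²·S(1−A) = 4πR²·σT_eq⁴, so T_eq⁴ = S(1−A)/(4σ).
T_eq = [1.68×10⁵ × 0.51 / (4 × 5.67×10⁻⁸)]^(1/4) = (3.79×10¹¹)^(1/4) = 785 K.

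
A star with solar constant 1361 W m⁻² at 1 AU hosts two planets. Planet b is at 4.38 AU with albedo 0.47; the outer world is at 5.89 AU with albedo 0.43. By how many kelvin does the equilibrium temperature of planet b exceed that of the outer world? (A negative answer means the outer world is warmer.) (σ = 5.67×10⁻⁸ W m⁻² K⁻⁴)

ΔT ≈ 13.8 K

T_eq = [S₀(1−A)/(4σd²)]^(1/4), so T ∝ (1−A)^(1/4) / √d.
T₁ = [1361×0.53/(4×5.67×10⁻⁸×4.38²)]^(1/4) = 113.47 K.
T₂ = [1361×0.57/(4×5.67×10⁻⁸×5.89²)]^(1/4) = 99.65 K.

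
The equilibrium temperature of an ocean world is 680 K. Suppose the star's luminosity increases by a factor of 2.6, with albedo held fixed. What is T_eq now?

T_eq ≈ 863 K

T_eq ∝ L^(1/4) · d^(−1/2).
T′ = 680 × 2.6^(1/4) = 863 K.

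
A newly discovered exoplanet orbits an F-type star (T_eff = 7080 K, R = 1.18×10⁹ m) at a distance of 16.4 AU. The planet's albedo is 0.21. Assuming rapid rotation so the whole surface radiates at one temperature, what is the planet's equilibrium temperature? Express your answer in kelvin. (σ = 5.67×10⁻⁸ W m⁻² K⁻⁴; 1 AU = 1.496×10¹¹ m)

d = 16.4 AU = 2.45×10¹² m.
L = 4πR_⋆²σT_⋆⁴ = 4π(1.18×10⁹)² × 5.67×10⁻⁸ × (7080)⁴ = 2.49×10²⁷ W.
S = L/(4πd²) = 33.0 W m⁻².
Energy balance: absorbed = emitted ⇒ πR²·S(1−A) = 4πR²·σT_eq⁴, so T_eq⁴ = S(1−A)/(4σ).
T_eq = [33.0 × 0.79 / (4 × 5.67×10⁻⁸)]^(1/4) = (1.15×10⁸)^(1/4) = 104 K.

T_eq ≈ 104 K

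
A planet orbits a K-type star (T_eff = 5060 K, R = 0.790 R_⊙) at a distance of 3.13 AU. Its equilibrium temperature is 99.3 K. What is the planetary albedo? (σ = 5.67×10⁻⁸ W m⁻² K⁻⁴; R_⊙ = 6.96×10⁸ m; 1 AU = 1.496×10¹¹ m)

R_⋆ = 0.790 × 6.96×10⁸ = 5.50×10⁸ m.
d = 3.13 AU = 4.68×10¹¹ m.
L = 4πR_⋆²σT_⋆⁴ = 4π(5.50×10⁸)² × 5.67×10⁻⁸ × (5060)⁴ = 1.41×10²⁶ W.
S = L/(4πd²) = 51.3 W m⁻².
From T_eq⁴ = S(1−A)/(4σ): 1−A = 4σT_eq⁴/S.
1−A = 4 × 5.67×10⁻⁸ × (99.3)⁴ / 51.3 = 0.430.

A ≈ 0.57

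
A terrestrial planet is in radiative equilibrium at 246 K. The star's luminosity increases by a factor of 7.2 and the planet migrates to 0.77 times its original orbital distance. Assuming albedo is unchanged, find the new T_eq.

T_eq ∝ L^(1/4) · d^(−1/2).
T′ = 246 × 7.2^(1/4) / 0.77^(1/2) = 459 K.

T_eq ≈ 459 K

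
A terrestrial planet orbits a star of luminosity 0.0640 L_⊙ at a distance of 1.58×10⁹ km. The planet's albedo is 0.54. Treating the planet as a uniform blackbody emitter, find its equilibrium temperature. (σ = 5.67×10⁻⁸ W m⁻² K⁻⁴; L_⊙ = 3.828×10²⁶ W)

T_eq ≈ 35.5 K

d = 1.58×10⁹ km = 1.58×10¹² m.
L = 0.0640 × 3.828×10²⁶ = 2.45×10²⁵ W.
Flux: S = L/(4πd²) = 2.45×10²⁵/(4π×(1.58×10¹²)²) = 0.781 W m⁻².
Energy balance: absorbed = emitted ⇒ πR²·S(1−A) = 4πR²·σT_eq⁴, so T_eq⁴ = S(1−A)/(4σ).
T_eq = [0.781 × 0.46 / (4 × 5.67×10⁻⁸)]^(1/4) = (1.58×10⁶)^(1/4) = 35.5 K.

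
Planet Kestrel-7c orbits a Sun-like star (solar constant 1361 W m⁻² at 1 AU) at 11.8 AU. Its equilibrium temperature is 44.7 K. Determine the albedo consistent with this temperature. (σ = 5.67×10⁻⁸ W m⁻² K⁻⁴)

Flux at 11.8 AU: S = 1361/11.8² = 9.77 W m⁻².
From T_eq⁴ = S(1−A)/(4σ): 1−A = 4σT_eq⁴/S.
1−A = 4 × 5.67×10⁻⁸ × (44.7)⁴ / 9.77 = 0.093.

A ≈ 0.91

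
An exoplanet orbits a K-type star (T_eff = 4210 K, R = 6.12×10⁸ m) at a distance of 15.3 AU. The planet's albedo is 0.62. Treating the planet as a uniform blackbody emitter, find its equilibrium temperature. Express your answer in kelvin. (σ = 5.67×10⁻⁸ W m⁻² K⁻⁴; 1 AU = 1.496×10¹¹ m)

d = 15.3 AU = 2.29×10¹² m.
L = 4πR_⋆²σT_⋆⁴ = 4π(6.12×10⁸)² × 5.67×10⁻⁸ × (4210)⁴ = 8.38×10²⁵ W.
S = L/(4πd²) = 1.27 W m⁻².
Energy balance: absorbed = emitted ⇒ πR²·S(1−A) = 4πR²·σT_eq⁴, so T_eq⁴ = S(1−A)/(4σ).
T_eq = [1.27 × 0.38 / (4 × 5.67×10⁻⁸)]^(1/4) = (2.13×10⁶)^(1/4) = 38.2 K.

T_eq ≈ 38.2 K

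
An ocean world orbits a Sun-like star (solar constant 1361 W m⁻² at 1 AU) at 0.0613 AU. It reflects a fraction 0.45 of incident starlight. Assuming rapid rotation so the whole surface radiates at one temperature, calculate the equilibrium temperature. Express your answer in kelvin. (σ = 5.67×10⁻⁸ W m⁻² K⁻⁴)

T_eq ≈ 968 K

Flux at 0.0613 AU: S = 1361/0.0613² = 3.62×10⁵ W m⁻².
Energy balance: absorbed = emitted ⇒ πR²·S(1−A) = 4πR²·σT_eq⁴, so T_eq⁴ = S(1−A)/(4σ).
T_eq = [3.62×10⁵ × 0.55 / (4 × 5.67×10⁻⁸)]^(1/4) = (8.78×10¹¹)^(1/4) = 968 K.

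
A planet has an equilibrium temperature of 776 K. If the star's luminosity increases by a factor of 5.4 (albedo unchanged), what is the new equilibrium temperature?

T_eq ∝ L^(1/4) · d^(−1/2).
T′ = 776 × 5.4^(1/4) = 1180 K.

T_eq ≈ 1180 K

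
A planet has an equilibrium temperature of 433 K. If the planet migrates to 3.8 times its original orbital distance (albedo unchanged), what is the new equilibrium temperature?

T_eq ≈ 222 K

T_eq ∝ L^(1/4) · d^(−1/2).
T′ = 433 / 3.8^(1/2) = 222 K.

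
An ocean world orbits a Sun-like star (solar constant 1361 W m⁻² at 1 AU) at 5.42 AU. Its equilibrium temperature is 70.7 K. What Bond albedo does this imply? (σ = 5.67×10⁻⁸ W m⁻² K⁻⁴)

Flux at 5.42 AU: S = 1361/5.42² = 46.3 W m⁻².
From T_eq⁴ = S(1−A)/(4σ): 1−A = 4σT_eq⁴/S.
1−A = 4 × 5.67×10⁻⁸ × (70.7)⁴ / 46.3 = 0.122.

A ≈ 0.88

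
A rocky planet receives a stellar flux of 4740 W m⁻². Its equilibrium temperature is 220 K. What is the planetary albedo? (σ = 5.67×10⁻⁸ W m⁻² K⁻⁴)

A ≈ 0.89

From T_eq⁴ = S(1−A)/(4σ): 1−A = 4σT_eq⁴/S.
1−A = 4 × 5.67×10⁻⁸ × (220)⁴ / 4740 = 0.112.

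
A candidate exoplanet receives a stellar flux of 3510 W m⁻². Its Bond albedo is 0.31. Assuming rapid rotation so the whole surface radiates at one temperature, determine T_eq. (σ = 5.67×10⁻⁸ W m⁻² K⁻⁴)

Energy balance: absorbed = emitted ⇒ πR²·S(1−A) = 4πR²·σT_eq⁴, so T_eq⁴ = S(1−A)/(4σ).
T_eq = [3510 × 0.69 / (4 × 5.67×10⁻⁸)]^(1/4) = (1.07×10¹⁰)^(1/4) = 321 K.

T_eq ≈ 321 K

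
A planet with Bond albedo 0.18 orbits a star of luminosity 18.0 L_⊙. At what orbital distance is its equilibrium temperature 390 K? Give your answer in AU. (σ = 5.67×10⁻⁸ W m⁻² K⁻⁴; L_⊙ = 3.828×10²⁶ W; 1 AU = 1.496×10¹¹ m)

L = 18.0 × 3.828×10²⁶ = 6.89×10²⁷ W.
From T_eq⁴ = L(1−A)/(16πσd²): d = √[L(1−A)/(16πσT_eq⁴)].
d = √[6.89×10²⁷ × 0.82 / (16π × 5.67×10⁻⁸ × (390)⁴)] = 2.93×10¹¹ m = 1.96 AU.

d ≈ 1.96 AU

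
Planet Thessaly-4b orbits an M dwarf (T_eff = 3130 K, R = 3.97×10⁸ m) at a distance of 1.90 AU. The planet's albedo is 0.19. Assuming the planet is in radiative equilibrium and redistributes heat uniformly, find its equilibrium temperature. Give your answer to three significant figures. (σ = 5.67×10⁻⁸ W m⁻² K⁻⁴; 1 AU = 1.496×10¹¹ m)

d = 1.90 AU = 2.84×10¹¹ m.
L = 4πR_⋆²σT_⋆⁴ = 4π(3.97×10⁸)² × 5.67×10⁻⁸ × (3130)⁴ = 1.08×10²⁵ W.
S = L/(4πd²) = 10.6 W m⁻².
Energy balance: absorbed = emitted ⇒ πR²·S(1−A) = 4πR²·σT_eq⁴, so T_eq⁴ = S(1−A)/(4σ).
T_eq = [10.6 × 0.81 / (4 × 5.67×10⁻⁸)]^(1/4) = (3.79×10⁷)^(1/4) = 78.5 K.

T_eq ≈ 78.5 K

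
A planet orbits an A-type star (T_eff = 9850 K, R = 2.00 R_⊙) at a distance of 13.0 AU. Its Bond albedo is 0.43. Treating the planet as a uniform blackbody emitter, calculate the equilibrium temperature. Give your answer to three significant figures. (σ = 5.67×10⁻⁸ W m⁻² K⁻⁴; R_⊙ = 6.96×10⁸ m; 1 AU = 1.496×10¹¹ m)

T_eq ≈ 162 K

R_⋆ = 2.00 × 6.96×10⁸ = 1.39×10⁹ m.
d = 13.0 AU = 1.94×10¹² m.
L = 4πR_⋆²σT_⋆⁴ = 4π(1.39×10⁹)² × 5.67×10⁻⁸ × (9850)⁴ = 1.30×10²⁸ W.
S = L/(4πd²) = 273 W m⁻².
Energy balance: absorbed = emitted ⇒ πR²·S(1−A) = 4πR²·σT_eq⁴, so T_eq⁴ = S(1−A)/(4σ).
T_eq = [273 × 0.57 / (4 × 5.67×10⁻⁸)]^(1/4) = (6.87×10⁸)^(1/4) = 162 K.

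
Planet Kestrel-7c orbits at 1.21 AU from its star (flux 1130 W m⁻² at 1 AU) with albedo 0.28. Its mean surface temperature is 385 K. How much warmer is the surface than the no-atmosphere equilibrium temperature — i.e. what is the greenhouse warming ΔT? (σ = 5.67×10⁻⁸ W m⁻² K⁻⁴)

ΔT ≈ 162.5 K

S = 1130/1.21² = 771.8 W m⁻².
T_eq = [S(1−A)/(4σ)]^(1/4) = [771.8×0.72/(4×5.67×10⁻⁸)]^(1/4) = 222.5 K.
ΔT = T_surf − T_eq = 385 − 222.5.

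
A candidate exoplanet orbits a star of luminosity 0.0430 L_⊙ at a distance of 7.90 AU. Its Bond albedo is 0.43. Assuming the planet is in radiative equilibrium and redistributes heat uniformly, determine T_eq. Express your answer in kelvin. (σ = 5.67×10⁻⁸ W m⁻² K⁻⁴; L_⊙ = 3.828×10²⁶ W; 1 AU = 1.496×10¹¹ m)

d = 7.90 AU = 1.18×10¹² m.
L = 0.0430 × 3.828×10²⁶ = 1.65×10²⁵ W.
Flux: S = L/(4πd²) = 1.65×10²⁵/(4π×(1.18×10¹²)²) = 0.938 W m⁻².
Energy balance: absorbed = emitted ⇒ πR²·S(1−A) = 4πR²·σT_eq⁴, so T_eq⁴ = S(1−A)/(4σ).
T_eq = [0.938 × 0.57 / (4 × 5.67×10⁻⁸)]^(1/4) = (2.36×10⁶)^(1/4) = 39.2 K.

T_eq ≈ 39.2 K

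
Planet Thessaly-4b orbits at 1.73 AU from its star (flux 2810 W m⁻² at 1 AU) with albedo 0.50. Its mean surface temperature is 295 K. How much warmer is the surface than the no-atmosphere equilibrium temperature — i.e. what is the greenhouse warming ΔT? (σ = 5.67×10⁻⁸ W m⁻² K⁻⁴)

ΔT ≈ 81.7 K

S = 2810/1.73² = 938.9 W m⁻².
T_eq = [S(1−A)/(4σ)]^(1/4) = [938.9×0.50/(4×5.67×10⁻⁸)]^(1/4) = 213.3 K.
ΔT = T_surf − T_eq = 295 − 213.3.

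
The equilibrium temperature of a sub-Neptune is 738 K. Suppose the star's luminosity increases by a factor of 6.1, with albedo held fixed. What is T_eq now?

T_eq ≈ 1160 K

T_eq ∝ L^(1/4) · d^(−1/2).
T′ = 738 × 6.1^(1/4) = 1160 K.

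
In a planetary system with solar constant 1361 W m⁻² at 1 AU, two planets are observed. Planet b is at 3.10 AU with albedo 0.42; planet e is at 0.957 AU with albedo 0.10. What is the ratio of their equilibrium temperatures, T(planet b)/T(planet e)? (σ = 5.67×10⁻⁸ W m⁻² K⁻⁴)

T_eq = [S₀(1−A)/(4σd²)]^(1/4), so T ∝ (1−A)^(1/4) / √d.
T₁ = [1361×0.58/(4×5.67×10⁻⁸×3.10²)]^(1/4) = 137.95 K.
T₂ = [1361×0.90/(4×5.67×10⁻⁸×0.957²)]^(1/4) = 277.11 K.

T₁/T₂ ≈ 0.498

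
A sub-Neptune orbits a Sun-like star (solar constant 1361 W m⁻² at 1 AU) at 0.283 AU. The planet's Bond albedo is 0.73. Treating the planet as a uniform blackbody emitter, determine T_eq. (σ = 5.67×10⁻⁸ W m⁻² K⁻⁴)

T_eq ≈ 377 K

Flux at 0.283 AU: S = 1361/0.283² = 1.70×10⁴ W m⁻².
Energy balance: absorbed = emitted ⇒ πR²·S(1−A) = 4πR²·σT_eq⁴, so T_eq⁴ = S(1−A)/(4σ).
T_eq = [1.70×10⁴ × 0.27 / (4 × 5.67×10⁻⁸)]^(1/4) = (2.02×10¹⁰)^(1/4) = 377 K.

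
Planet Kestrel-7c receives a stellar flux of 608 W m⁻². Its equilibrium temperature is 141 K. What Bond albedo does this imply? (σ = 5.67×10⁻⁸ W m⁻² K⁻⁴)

A ≈ 0.85

From T_eq⁴ = S(1−A)/(4σ): 1−A = 4σT_eq⁴/S.
1−A = 4 × 5.67×10⁻⁸ × (141)⁴ / 608 = 0.147.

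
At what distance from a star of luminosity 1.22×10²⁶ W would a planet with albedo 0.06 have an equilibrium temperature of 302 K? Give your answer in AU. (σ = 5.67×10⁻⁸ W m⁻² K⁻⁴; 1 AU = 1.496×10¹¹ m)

From T_eq⁴ = L(1−A)/(16πσd²): d = √[L(1−A)/(16πσT_eq⁴)].
d = √[1.22×10²⁶ × 0.94 / (16π × 5.67×10⁻⁸ × (302)⁴)] = 6.96×10¹⁰ m = 0.465 AU.

d ≈ 0.465 AU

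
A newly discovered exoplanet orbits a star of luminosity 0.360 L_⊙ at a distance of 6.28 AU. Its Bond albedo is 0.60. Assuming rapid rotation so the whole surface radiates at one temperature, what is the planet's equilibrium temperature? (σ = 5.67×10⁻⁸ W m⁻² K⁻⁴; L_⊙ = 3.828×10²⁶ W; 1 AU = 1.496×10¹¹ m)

T_eq ≈ 68.4 K

d = 6.28 AU = 9.39×10¹¹ m.
L = 0.360 × 3.828×10²⁶ = 1.38×10²⁶ W.
Flux: S = L/(4πd²) = 1.38×10²⁶/(4π×(9.39×10¹¹)²) = 12.4 W m⁻².
Energy balance: absorbed = emitted ⇒ πR²·S(1−A) = 4πR²·σT_eq⁴, so T_eq⁴ = S(1−A)/(4σ).
T_eq = [12.4 × 0.40 / (4 × 5.67×10⁻⁸)]^(1/4) = (2.19×10⁷)^(1/4) = 68.4 K.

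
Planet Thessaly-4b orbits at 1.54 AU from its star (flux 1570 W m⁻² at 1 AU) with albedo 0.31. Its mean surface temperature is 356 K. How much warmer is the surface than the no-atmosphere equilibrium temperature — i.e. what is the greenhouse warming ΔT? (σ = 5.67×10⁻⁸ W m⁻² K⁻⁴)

S = 1570/1.54² = 662.0 W m⁻².
T_eq = [S(1−A)/(4σ)]^(1/4) = [662.0×0.69/(4×5.67×10⁻⁸)]^(1/4) = 211.8 K.
ΔT = T_surf − T_eq = 356 − 211.8.

ΔT ≈ 144.2 K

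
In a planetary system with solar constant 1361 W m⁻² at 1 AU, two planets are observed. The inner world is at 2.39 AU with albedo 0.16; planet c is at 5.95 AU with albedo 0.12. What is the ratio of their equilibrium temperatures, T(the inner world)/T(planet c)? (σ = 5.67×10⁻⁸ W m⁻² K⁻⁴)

T₁/T₂ ≈ 1.560

T_eq = [S₀(1−A)/(4σd²)]^(1/4), so T ∝ (1−A)^(1/4) / √d.
T₁ = [1361×0.84/(4×5.67×10⁻⁸×2.39²)]^(1/4) = 172.36 K.
T₂ = [1361×0.88/(4×5.67×10⁻⁸×5.95²)]^(1/4) = 110.51 K.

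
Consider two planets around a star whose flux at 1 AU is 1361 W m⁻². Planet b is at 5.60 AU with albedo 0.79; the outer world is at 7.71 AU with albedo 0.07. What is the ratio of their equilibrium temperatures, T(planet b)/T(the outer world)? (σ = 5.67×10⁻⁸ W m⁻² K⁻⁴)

T₁/T₂ ≈ 0.809

T_eq = [S₀(1−A)/(4σd²)]^(1/4), so T ∝ (1−A)^(1/4) / √d.
T₁ = [1361×0.21/(4×5.67×10⁻⁸×5.60²)]^(1/4) = 79.62 K.
T₂ = [1361×0.93/(4×5.67×10⁻⁸×7.71²)]^(1/4) = 98.43 K.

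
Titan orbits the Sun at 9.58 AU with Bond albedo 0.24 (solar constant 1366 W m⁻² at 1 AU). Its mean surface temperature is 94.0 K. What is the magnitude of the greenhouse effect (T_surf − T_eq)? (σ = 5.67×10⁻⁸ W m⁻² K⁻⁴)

ΔT ≈ 10.0 K

S = 1366/9.58² = 14.88 W m⁻².
T_eq = [S(1−A)/(4σ)]^(1/4) = [14.88×0.76/(4×5.67×10⁻⁸)]^(1/4) = 84.0 K.
ΔT = T_surf − T_eq = 94 − 84.0.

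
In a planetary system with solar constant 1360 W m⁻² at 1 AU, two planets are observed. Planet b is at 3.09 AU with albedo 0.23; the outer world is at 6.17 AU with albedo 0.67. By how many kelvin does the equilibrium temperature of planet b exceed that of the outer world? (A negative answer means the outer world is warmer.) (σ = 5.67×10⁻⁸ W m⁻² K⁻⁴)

ΔT ≈ 63.4 K

T_eq = [S₀(1−A)/(4σd²)]^(1/4), so T ∝ (1−A)^(1/4) / √d.
T₁ = [1360×0.77/(4×5.67×10⁻⁸×3.09²)]^(1/4) = 148.29 K.
T₂ = [1360×0.33/(4×5.67×10⁻⁸×6.17²)]^(1/4) = 84.91 K.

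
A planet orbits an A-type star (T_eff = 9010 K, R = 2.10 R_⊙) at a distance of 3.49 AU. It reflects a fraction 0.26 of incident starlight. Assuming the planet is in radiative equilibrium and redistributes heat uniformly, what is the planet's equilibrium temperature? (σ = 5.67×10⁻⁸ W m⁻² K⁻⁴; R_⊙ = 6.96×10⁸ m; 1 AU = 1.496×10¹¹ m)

R_⋆ = 2.10 × 6.96×10⁸ = 1.46×10⁹ m.
d = 3.49 AU = 5.22×10¹¹ m.
L = 4πR_⋆²σT_⋆⁴ = 4π(1.46×10⁹)² × 5.67×10⁻⁸ × (9010)⁴ = 1.00×10²⁸ W.
S = L/(4πd²) = 2930 W m⁻².
Energy balance: absorbed = emitted ⇒ πR²·S(1−A) = 4πR²·σT_eq⁴, so T_eq⁴ = S(1−A)/(4σ).
T_eq = [2930 × 0.74 / (4 × 5.67×10⁻⁸)]^(1/4) = (9.55×10⁹)^(1/4) = 313 K.

T_eq ≈ 313 K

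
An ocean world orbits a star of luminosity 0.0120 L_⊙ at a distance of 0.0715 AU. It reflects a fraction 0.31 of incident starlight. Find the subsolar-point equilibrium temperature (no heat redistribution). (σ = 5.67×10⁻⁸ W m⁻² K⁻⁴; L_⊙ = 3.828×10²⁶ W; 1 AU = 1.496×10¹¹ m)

T_ss ≈ 444 K

d = 0.0715 AU = 1.07×10¹⁰ m.
L = 0.0120 × 3.828×10²⁶ = 4.59×10²⁴ W.
Flux: S = L/(4πd²) = 4.59×10²⁴/(4π×(1.07×10¹⁰)²) = 3190 W m⁻².
At the subsolar point the surface absorbs S(1−A) and emits σT⁴ per unit area — no factor of 4, since only the local patch is in balance.
T = [3190 × 0.69 / 5.67×10⁻⁸]^(1/4) = (3.89×10¹⁰)^(1/4) = 444 K.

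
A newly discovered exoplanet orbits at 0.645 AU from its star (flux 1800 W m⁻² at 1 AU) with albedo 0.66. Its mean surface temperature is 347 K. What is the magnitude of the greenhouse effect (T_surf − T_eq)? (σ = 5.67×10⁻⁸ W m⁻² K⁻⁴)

S = 1800/0.645² = 4327 W m⁻².
T_eq = [S(1−A)/(4σ)]^(1/4) = [4327×0.34/(4×5.67×10⁻⁸)]^(1/4) = 283.8 K.
ΔT = T_surf − T_eq = 347 − 283.8.

ΔT ≈ 63.2 K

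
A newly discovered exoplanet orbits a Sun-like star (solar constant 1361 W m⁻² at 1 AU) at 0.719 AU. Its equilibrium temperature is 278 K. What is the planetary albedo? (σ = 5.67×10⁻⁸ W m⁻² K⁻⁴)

A ≈ 0.49

Flux at 0.719 AU: S = 1361/0.719² = 2630 W m⁻².
From T_eq⁴ = S(1−A)/(4σ): 1−A = 4σT_eq⁴/S.
1−A = 4 × 5.67×10⁻⁸ × (278)⁴ / 2630 = 0.515.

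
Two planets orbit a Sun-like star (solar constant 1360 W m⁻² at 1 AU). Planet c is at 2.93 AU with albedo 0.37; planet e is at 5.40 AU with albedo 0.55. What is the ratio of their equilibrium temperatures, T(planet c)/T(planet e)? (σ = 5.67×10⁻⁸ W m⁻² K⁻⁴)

T₁/T₂ ≈ 1.477

T_eq = [S₀(1−A)/(4σd²)]^(1/4), so T ∝ (1−A)^(1/4) / √d.
T₁ = [1360×0.63/(4×5.67×10⁻⁸×2.93²)]^(1/4) = 144.84 K.
T₂ = [1360×0.45/(4×5.67×10⁻⁸×5.40²)]^(1/4) = 98.08 K.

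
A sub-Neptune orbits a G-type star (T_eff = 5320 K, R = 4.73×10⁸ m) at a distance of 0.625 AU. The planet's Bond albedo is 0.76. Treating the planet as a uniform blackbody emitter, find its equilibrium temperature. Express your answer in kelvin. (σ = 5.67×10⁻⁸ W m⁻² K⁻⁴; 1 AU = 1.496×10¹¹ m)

d = 0.625 AU = 9.35×10¹⁰ m.
L = 4πR_⋆²σT_⋆⁴ = 4π(4.73×10⁸)² × 5.67×10⁻⁸ × (5320)⁴ = 1.28×10²⁶ W.
S = L/(4πd²) = 1160 W m⁻².
Energy balance: absorbed = emitted ⇒ πR²·S(1−A) = 4πR²·σT_eq⁴, so T_eq⁴ = S(1−A)/(4σ).
T_eq = [1160 × 0.24 / (4 × 5.67×10⁻⁸)]^(1/4) = (1.23×10⁹)^(1/4) = 187 K.

T_eq ≈ 187 K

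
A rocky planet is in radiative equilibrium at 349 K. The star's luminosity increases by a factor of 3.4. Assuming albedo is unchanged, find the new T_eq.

T_eq ≈ 474 K

T_eq ∝ L^(1/4) · d^(−1/2).
T′ = 349 × 3.4^(1/4) = 474 K.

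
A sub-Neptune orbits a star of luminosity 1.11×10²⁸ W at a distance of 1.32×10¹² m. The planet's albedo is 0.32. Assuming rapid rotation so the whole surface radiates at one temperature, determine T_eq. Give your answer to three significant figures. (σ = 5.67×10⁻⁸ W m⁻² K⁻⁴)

Flux: S = L/(4πd²) = 1.11×10²⁸/(4π×(1.32×10¹²)²) = 507 W m⁻².
Energy balance: absorbed = emitted ⇒ πR²·S(1−A) = 4πR²·σT_eq⁴, so T_eq⁴ = S(1−A)/(4σ).
T_eq = [507 × 0.68 / (4 × 5.67×10⁻⁸)]^(1/4) = (1.52×10⁹)^(1/4) = 197 K.

T_eq ≈ 197 K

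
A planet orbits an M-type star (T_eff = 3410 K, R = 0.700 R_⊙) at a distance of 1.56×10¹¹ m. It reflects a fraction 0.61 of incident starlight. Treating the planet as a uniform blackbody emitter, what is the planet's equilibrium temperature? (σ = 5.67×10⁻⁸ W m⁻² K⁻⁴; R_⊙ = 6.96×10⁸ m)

T_eq ≈ 106 K

R_⋆ = 0.700 × 6.96×10⁸ = 4.87×10⁸ m.
L = 4πR_⋆²σT_⋆⁴ = 4π(4.87×10⁸)² × 5.67×10⁻⁸ × (3410)⁴ = 2.29×10²⁵ W.
S = L/(4πd²) = 74.8 W m⁻².
Energy balance: absorbed = emitted ⇒ πR²·S(1−A) = 4πR²·σT_eq⁴, so T_eq⁴ = S(1−A)/(4σ).
T_eq = [74.8 × 0.39 / (4 × 5.67×10⁻⁸)]^(1/4) = (1.29×10⁸)^(1/4) = 106 K.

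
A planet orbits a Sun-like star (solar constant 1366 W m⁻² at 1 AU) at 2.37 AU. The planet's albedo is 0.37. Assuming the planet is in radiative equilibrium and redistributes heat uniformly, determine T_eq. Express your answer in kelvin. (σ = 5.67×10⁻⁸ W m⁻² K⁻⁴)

Flux at 2.37 AU: S = 1366/2.37² = 243 W m⁻².
Energy balance: absorbed = emitted ⇒ πR²·S(1−A) = 4πR²·σT_eq⁴, so T_eq⁴ = S(1−A)/(4σ).
T_eq = [243 × 0.63 / (4 × 5.67×10⁻⁸)]^(1/4) = (6.76×10⁸)^(1/4) = 161 K.

T_eq ≈ 161 K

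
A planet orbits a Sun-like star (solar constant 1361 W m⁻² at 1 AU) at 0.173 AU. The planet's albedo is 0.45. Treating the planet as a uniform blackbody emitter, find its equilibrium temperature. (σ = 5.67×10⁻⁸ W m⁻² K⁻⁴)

T_eq ≈ 576 K

Flux at 0.173 AU: S = 1361/0.173² = 4.55×10⁴ W m⁻².
Energy balance: absorbed = emitted ⇒ πR²·S(1−A) = 4πR²·σT_eq⁴, so T_eq⁴ = S(1−A)/(4σ).
T_eq = [4.55×10⁴ × 0.55 / (4 × 5.67×10⁻⁸)]^(1/4) = (1.10×10¹¹)^(1/4) = 576 K.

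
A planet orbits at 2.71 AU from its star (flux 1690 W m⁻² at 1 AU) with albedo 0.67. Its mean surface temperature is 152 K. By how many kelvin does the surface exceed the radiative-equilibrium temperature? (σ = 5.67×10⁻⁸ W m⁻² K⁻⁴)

ΔT ≈ 16.7 K

S = 1690/2.71² = 230.1 W m⁻².
T_eq = [S(1−A)/(4σ)]^(1/4) = [230.1×0.33/(4×5.67×10⁻⁸)]^(1/4) = 135.3 K.
ΔT = T_surf − T_eq = 152 − 135.3.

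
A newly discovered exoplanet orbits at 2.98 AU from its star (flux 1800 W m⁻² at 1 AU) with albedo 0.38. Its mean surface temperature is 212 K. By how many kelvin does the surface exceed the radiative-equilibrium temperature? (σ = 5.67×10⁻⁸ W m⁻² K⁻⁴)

ΔT ≈ 58.6 K

S = 1800/2.98² = 202.7 W m⁻².
T_eq = [S(1−A)/(4σ)]^(1/4) = [202.7×0.62/(4×5.67×10⁻⁸)]^(1/4) = 153.4 K.
ΔT = T_surf − T_eq = 212 − 153.4.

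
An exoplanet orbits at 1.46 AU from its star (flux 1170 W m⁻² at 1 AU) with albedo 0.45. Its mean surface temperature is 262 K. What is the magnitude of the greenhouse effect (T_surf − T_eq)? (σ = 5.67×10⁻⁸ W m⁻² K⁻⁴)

ΔT ≈ 71.0 K

S = 1170/1.46² = 548.9 W m⁻².
T_eq = [S(1−A)/(4σ)]^(1/4) = [548.9×0.55/(4×5.67×10⁻⁸)]^(1/4) = 191.0 K.
ΔT = T_surf − T_eq = 262 − 191.0.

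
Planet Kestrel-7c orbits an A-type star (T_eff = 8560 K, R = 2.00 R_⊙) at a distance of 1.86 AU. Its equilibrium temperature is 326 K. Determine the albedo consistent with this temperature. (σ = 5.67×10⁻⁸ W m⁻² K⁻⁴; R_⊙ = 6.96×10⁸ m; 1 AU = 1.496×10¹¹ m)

A ≈ 0.66

R_⋆ = 2.00 × 6.96×10⁸ = 1.39×10⁹ m.
d = 1.86 AU = 2.78×10¹¹ m.
L = 4πR_⋆²σT_⋆⁴ = 4π(1.39×10⁹)² × 5.67×10⁻⁸ × (8560)⁴ = 7.41×10²⁷ W.
S = L/(4πd²) = 7620 W m⁻².
From T_eq⁴ = S(1−A)/(4σ): 1−A = 4σT_eq⁴/S.
1−A = 4 × 5.67×10⁻⁸ × (326)⁴ / 7620 = 0.336.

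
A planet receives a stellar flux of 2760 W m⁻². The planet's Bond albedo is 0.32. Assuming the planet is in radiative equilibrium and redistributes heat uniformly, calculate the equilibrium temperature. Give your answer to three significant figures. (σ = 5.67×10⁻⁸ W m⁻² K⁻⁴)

T_eq ≈ 302 K

Energy balance: absorbed = emitted ⇒ πR²·S(1−A) = 4πR²·σT_eq⁴, so T_eq⁴ = S(1−A)/(4σ).
T_eq = [2760 × 0.68 / (4 × 5.67×10⁻⁸)]^(1/4) = (8.28×10⁹)^(1/4) = 302 K.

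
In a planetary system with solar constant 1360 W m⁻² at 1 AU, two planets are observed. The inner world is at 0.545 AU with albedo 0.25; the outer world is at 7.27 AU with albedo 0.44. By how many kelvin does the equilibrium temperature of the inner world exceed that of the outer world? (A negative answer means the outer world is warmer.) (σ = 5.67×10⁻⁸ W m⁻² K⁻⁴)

T_eq = [S₀(1−A)/(4σd²)]^(1/4), so T ∝ (1−A)^(1/4) / √d.
T₁ = [1360×0.75/(4×5.67×10⁻⁸×0.545²)]^(1/4) = 350.79 K.
T₂ = [1360×0.56/(4×5.67×10⁻⁸×7.27²)]^(1/4) = 89.28 K.

ΔT ≈ 261.5 K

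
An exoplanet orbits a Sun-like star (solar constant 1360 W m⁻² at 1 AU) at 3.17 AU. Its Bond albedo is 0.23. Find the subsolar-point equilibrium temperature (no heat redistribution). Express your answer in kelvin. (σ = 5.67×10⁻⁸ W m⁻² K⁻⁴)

Flux at 3.17 AU: S = 1360/3.17² = 135 W m⁻².
At the subsolar point the surface absorbs S(1−A) and emits σT⁴ per unit area — no factor of 4, since only the local patch is in balance.
T = [135 × 0.77 / 5.67×10⁻⁸]^(1/4) = (1.84×10⁹)^(1/4) = 207 K.

T_ss ≈ 207 K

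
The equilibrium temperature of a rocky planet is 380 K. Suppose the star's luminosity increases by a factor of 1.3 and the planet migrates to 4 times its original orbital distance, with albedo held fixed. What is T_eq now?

T_eq ∝ L^(1/4) · d^(−1/2).
T′ = 380 × 1.3^(1/4) / 4^(1/2) = 203 K.

T_eq ≈ 203 K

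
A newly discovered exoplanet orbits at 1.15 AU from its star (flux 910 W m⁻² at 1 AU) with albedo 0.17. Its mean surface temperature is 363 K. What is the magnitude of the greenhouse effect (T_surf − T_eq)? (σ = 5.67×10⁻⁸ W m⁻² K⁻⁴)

S = 910/1.15² = 688.1 W m⁻².
T_eq = [S(1−A)/(4σ)]^(1/4) = [688.1×0.83/(4×5.67×10⁻⁸)]^(1/4) = 224.0 K.
ΔT = T_surf − T_eq = 363 − 224.0.

ΔT ≈ 139.0 K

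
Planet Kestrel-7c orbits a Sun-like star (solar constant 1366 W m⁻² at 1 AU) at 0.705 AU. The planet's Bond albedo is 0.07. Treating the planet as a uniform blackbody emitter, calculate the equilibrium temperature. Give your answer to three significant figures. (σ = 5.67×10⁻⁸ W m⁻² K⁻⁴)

Flux at 0.705 AU: S = 1366/0.705² = 2750 W m⁻².
Energy balance: absorbed = emitted ⇒ πR²·S(1−A) = 4πR²·σT_eq⁴, so T_eq⁴ = S(1−A)/(4σ).
T_eq = [2750 × 0.93 / (4 × 5.67×10⁻⁸)]^(1/4) = (1.13×10¹⁰)^(1/4) = 326 K.

T_eq ≈ 326 K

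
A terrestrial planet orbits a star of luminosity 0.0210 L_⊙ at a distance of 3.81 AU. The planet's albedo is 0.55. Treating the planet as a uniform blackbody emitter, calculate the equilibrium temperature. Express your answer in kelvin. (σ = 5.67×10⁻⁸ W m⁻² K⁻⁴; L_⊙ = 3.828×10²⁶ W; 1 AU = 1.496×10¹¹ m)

d = 3.81 AU = 5.70×10¹¹ m.
L = 0.0210 × 3.828×10²⁶ = 8.04×10²⁴ W.
Flux: S = L/(4πd²) = 8.04×10²⁴/(4π×(5.70×10¹¹)²) = 1.97 W m⁻².
Energy balance: absorbed = emitted ⇒ πR²·S(1−A) = 4πR²·σT_eq⁴, so T_eq⁴ = S(1−A)/(4σ).
T_eq = [1.97 × 0.45 / (4 × 5.67×10⁻⁸)]^(1/4) = (3.91×10⁶)^(1/4) = 44.5 K.

T_eq ≈ 44.5 K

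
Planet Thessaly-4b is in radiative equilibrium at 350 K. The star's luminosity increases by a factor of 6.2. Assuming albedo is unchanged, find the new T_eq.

T_eq ≈ 552 K

T_eq ∝ L^(1/4) · d^(−1/2).
T′ = 350 × 6.2^(1/4) = 552 K.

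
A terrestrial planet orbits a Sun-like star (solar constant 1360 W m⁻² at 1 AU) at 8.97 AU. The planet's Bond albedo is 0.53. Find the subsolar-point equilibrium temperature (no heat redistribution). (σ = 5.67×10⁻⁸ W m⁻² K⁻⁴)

Flux at 8.97 AU: S = 1360/8.97² = 16.9 W m⁻².
At the subsolar point the surface absorbs S(1−A) and emits σT⁴ per unit area — no factor of 4, since only the local patch is in balance.
T = [16.9 × 0.47 / 5.67×10⁻⁸]^(1/4) = (1.40×10⁸)^(1/4) = 109 K.

T_ss ≈ 109 K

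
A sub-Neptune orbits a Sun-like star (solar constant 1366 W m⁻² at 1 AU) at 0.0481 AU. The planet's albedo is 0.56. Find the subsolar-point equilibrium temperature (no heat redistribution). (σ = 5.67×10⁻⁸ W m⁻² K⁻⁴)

T_ss ≈ 1460 K

Flux at 0.0481 AU: S = 1366/0.0481² = 5.90×10⁵ W m⁻².
At the subsolar point the surface absorbs S(1−A) and emits σT⁴ per unit area — no factor of 4, since only the local patch is in balance.
T = [5.90×10⁵ × 0.44 / 5.67×10⁻⁸]^(1/4) = (4.58×10¹²)^(1/4) = 1460 K.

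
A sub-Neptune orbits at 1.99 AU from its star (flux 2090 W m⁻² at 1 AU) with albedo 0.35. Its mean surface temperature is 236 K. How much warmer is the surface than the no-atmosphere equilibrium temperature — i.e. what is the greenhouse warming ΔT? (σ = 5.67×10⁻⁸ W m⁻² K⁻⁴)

S = 2090/1.99² = 527.8 W m⁻².
T_eq = [S(1−A)/(4σ)]^(1/4) = [527.8×0.65/(4×5.67×10⁻⁸)]^(1/4) = 197.2 K.
ΔT = T_surf − T_eq = 236 − 197.2.

ΔT ≈ 38.8 K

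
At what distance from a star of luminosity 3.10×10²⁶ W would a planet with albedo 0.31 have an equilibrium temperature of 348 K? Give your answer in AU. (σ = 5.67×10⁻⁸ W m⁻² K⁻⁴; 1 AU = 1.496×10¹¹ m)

From T_eq⁴ = L(1−A)/(16πσd²): d = √[L(1−A)/(16πσT_eq⁴)].
d = √[3.10×10²⁶ × 0.69 / (16π × 5.67×10⁻⁸ × (348)⁴)] = 7.15×10¹⁰ m = 0.478 AU.

d ≈ 0.478 AU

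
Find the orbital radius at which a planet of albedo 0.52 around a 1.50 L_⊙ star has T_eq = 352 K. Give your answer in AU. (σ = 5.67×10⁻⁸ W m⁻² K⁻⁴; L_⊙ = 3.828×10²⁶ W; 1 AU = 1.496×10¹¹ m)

L = 1.50 × 3.828×10²⁶ = 5.74×10²⁶ W.
From T_eq⁴ = L(1−A)/(16πσd²): d = √[L(1−A)/(16πσT_eq⁴)].
d = √[5.74×10²⁶ × 0.48 / (16π × 5.67×10⁻⁸ × (352)⁴)] = 7.94×10¹⁰ m = 0.531 AU.

d ≈ 0.531 AU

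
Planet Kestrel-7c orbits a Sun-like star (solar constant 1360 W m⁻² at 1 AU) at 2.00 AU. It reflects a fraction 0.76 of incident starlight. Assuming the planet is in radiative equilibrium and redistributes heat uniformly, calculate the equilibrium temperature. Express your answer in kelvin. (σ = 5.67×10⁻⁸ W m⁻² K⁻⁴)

Flux at 2.00 AU: S = 1360/2.00² = 340 W m⁻².
Energy balance: absorbed = emitted ⇒ πR²·S(1−A) = 4πR²·σT_eq⁴, so T_eq⁴ = S(1−A)/(4σ).
T_eq = [340 × 0.24 / (4 × 5.67×10⁻⁸)]^(1/4) = (3.60×10⁸)^(1/4) = 138 K.

T_eq ≈ 138 K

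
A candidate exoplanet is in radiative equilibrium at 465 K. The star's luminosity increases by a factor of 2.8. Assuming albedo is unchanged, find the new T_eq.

T_eq ≈ 602 K

T_eq ∝ L^(1/4) · d^(−1/2).
T′ = 465 × 2.8^(1/4) = 602 K.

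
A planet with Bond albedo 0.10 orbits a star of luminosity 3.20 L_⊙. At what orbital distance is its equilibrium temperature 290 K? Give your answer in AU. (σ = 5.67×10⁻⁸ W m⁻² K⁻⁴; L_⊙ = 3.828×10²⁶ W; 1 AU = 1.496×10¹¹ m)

L = 3.20 × 3.828×10²⁶ = 1.22×10²⁷ W.
From T_eq⁴ = L(1−A)/(16πσd²): d = √[L(1−A)/(16πσT_eq⁴)].
d = √[1.22×10²⁷ × 0.90 / (16π × 5.67×10⁻⁸ × (290)⁴)] = 2.34×10¹¹ m = 1.56 AU.

d ≈ 1.56 AU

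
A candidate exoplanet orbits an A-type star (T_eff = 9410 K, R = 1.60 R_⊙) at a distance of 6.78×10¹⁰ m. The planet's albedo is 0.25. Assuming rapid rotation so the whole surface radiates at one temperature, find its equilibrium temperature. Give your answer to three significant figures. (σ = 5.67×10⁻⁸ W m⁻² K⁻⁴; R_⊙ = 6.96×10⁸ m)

T_eq ≈ 794 K

R_⋆ = 1.60 × 6.96×10⁸ = 1.11×10⁹ m.
L = 4πR_⋆²σT_⋆⁴ = 4π(1.11×10⁹)² × 5.67×10⁻⁸ × (9410)⁴ = 6.93×10²⁷ W.
S = L/(4πd²) = 1.20×10⁵ W m⁻².
Energy balance: absorbed = emitted ⇒ πR²·S(1−A) = 4πR²·σT_eq⁴, so T_eq⁴ = S(1−A)/(4σ).
T_eq = [1.20×10⁵ × 0.75 / (4 × 5.67×10⁻⁸)]^(1/4) = (3.97×10¹¹)^(1/4) = 794 K.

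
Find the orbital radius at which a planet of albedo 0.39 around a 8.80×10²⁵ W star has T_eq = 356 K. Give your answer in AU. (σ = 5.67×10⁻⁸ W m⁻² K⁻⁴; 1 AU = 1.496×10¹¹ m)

From T_eq⁴ = L(1−A)/(16πσd²): d = √[L(1−A)/(16πσT_eq⁴)].
d = √[8.80×10²⁵ × 0.61 / (16π × 5.67×10⁻⁸ × (356)⁴)] = 3.42×10¹⁰ m = 0.229 AU.

d ≈ 0.229 AU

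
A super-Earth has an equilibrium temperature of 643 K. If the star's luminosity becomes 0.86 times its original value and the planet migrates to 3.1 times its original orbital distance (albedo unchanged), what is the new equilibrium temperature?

T_eq ∝ L^(1/4) · d^(−1/2).
T′ = 643 × 0.86^(1/4) / 3.1^(1/2) = 352 K.

T_eq ≈ 352 K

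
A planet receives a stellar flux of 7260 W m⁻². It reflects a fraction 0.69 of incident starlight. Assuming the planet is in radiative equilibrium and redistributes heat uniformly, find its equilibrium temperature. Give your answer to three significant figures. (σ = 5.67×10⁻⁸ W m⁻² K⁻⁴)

T_eq ≈ 316 K

Energy balance: absorbed = emitted ⇒ πR²·S(1−A) = 4πR²·σT_eq⁴, so T_eq⁴ = S(1−A)/(4σ).
T_eq = [7260 × 0.31 / (4 × 5.67×10⁻⁸)]^(1/4) = (9.92×10⁹)^(1/4) = 316 K.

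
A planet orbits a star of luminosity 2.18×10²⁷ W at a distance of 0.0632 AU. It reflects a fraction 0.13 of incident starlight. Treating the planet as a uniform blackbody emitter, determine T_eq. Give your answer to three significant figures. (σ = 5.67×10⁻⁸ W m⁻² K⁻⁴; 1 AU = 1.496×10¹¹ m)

d = 0.0632 AU = 9.45×10⁹ m.
Flux: S = L/(4πd²) = 2.18×10²⁷/(4π×(9.45×10⁹)²) = 1.94×10⁶ W m⁻².
Energy balance: absorbed = emitted ⇒ πR²·S(1−A) = 4πR²·σT_eq⁴, so T_eq⁴ = S(1−A)/(4σ).
T_eq = [1.94×10⁶ × 0.87 / (4 × 5.67×10⁻⁸)]^(1/4) = (7.44×10¹²)^(1/4) = 1650 K.

T_eq ≈ 1650 K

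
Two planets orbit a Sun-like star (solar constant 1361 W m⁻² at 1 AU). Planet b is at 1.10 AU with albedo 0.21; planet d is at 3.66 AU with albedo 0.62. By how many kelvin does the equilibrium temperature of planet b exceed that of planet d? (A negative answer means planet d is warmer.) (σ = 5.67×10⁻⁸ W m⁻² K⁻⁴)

ΔT ≈ 136.0 K

T_eq = [S₀(1−A)/(4σd²)]^(1/4), so T ∝ (1−A)^(1/4) / √d.
T₁ = [1361×0.79/(4×5.67×10⁻⁸×1.10²)]^(1/4) = 250.19 K.
T₂ = [1361×0.38/(4×5.67×10⁻⁸×3.66²)]^(1/4) = 114.22 K.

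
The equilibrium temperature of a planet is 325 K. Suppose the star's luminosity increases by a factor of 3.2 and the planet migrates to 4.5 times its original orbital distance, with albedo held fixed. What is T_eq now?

T_eq ∝ L^(1/4) · d^(−1/2).
T′ = 325 × 3.2^(1/4) / 4.5^(1/2) = 205 K.

T_eq ≈ 205 K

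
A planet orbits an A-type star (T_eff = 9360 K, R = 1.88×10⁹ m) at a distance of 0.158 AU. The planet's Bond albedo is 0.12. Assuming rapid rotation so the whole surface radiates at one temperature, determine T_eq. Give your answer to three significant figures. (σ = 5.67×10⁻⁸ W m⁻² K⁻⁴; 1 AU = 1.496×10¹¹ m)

T_eq ≈ 1810 K

d = 0.158 AU = 2.36×10¹⁰ m.
L = 4πR_⋆²σT_⋆⁴ = 4π(1.88×10⁹)² × 5.67×10⁻⁸ × (9360)⁴ = 1.93×10²⁸ W.
S = L/(4πd²) = 2.75×10⁶ W m⁻².
Energy balance: absorbed = emitted ⇒ πR²·S(1−A) = 4πR²·σT_eq⁴, so T_eq⁴ = S(1−A)/(4σ).
T_eq = [2.75×10⁶ × 0.88 / (4 × 5.67×10⁻⁸)]^(1/4) = (1.07×10¹³)^(1/4) = 1810 K.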